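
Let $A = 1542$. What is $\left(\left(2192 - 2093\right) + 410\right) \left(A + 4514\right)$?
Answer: $3082504$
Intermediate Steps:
$\left(\left(2192 - 2093\right) + 410\right) \left(A + 4514\right) = \left(\left(2192 - 2093\right) + 410\right) \left(1542 + 4514\right) = \left(\left(2192 - 2093\right) + 410\right) 6056 = \left(99 + 410\right) 6056 = 509 \cdot 6056 = 3082504$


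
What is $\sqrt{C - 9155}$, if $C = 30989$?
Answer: $3 \sqrt{2426} \approx 147.76$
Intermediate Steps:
$\sqrt{C - 9155} = \sqrt{30989 - 9155} = \sqrt{21834} = 3 \sqrt{2426}$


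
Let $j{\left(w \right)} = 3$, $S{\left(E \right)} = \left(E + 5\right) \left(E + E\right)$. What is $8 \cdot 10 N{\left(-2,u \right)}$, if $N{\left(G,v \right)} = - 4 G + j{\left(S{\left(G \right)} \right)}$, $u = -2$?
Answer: $880$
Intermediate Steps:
$S{\left(E \right)} = 2 E \left(5 + E\right)$ ($S{\left(E \right)} = \left(5 + E\right) 2 E = 2 E \left(5 + E\right)$)
$N{\left(G,v \right)} = 3 - 4 G$ ($N{\left(G,v \right)} = - 4 G + 3 = 3 - 4 G$)
$8 \cdot 10 N{\left(-2,u \right)} = 8 \cdot 10 \left(3 - -8\right) = 80 \left(3 + 8\right) = 80 \cdot 11 = 880$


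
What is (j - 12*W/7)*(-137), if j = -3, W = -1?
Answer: 1233/7 ≈ 176.14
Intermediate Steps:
(j - 12*W/7)*(-137) = (-3 - (-12)/7)*(-137) = (-3 - 12*(-⅐))*(-137) = (-3 + 12/7)*(-137) = -9/7*(-137) = 1233/7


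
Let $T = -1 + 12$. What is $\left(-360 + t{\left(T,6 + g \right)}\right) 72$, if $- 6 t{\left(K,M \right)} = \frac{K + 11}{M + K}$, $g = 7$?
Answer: $-25931$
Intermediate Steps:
$T = 11$
$t{\left(K,M \right)} = - \frac{11 + K}{6 \left(K + M\right)}$ ($t{\left(K,M \right)} = - \frac{\left(K + 11\right) \frac{1}{M + K}}{6} = - \frac{\left(11 + K\right) \frac{1}{K + M}}{6} = - \frac{\frac{1}{K + M} \left(11 + K\right)}{6} = - \frac{11 + K}{6 \left(K + M\right)}$)
$\left(-360 + t{\left(T,6 + g \right)}\right) 72 = \left(-360 + \frac{-11 - 11}{6 \left(11 + \left(6 + 7\right)\right)}\right) 72 = \left(-360 + \frac{-11 - 11}{6 \left(11 + 13\right)}\right) 72 = \left(-360 + \frac{1}{6} \cdot \frac{1}{24} \left(-22\right)\right) 72 = \left(-360 - \frac{11}{72}\right) 72 = \left(- \frac{25931}{72}\right) 72 = -25931$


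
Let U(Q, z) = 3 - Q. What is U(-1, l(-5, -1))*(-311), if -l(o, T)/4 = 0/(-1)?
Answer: -1244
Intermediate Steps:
l(o, T) = 0 (l(o, T) = -0/(-1) = -0*(-1) = -4*0 = 0)
U(-1, l(-5, -1))*(-311) = (3 - 1*(-1))*(-311) = (3 + 1)*(-311) = 4*(-311) = -1244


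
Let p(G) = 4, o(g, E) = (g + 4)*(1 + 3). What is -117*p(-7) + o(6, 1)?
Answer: -428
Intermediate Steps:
o(g, E) = 16 + 4*g (o(g, E) = (4 + g)*4 = 16 + 4*g)
-117*p(-7) + o(6, 1) = -117*4 + (16 + 4*6) = -468 + (16 + 24) = -468 + 40 = -428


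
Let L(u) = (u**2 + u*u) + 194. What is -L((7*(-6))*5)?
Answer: -88394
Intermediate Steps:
L(u) = 194 + 2*u**2 (L(u) = (u**2 + u**2) + 194 = 2*u**2 + 194 = 194 + 2*u**2)
-L((7*(-6))*5) = -(194 + 2*((7*(-6))*5)**2) = -(194 + 2*(-42*5)**2) = -(194 + 2*(-210)**2) = -(194 + 2*44100) = -(194 + 88200) = -1*88394 = -88394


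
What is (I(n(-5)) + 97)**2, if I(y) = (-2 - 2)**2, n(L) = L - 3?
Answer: 12769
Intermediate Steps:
n(L) = -3 + L
I(y) = 16 (I(y) = (-4)**2 = 16)
(I(n(-5)) + 97)**2 = (16 + 97)**2 = 113**2 = 12769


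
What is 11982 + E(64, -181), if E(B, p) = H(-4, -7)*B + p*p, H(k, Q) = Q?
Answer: 44295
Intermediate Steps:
E(B, p) = p**2 - 7*B (E(B, p) = -7*B + p*p = -7*B + p**2 = p**2 - 7*B)
11982 + E(64, -181) = 11982 + ((-181)**2 - 7*64) = 11982 + (32761 - 448) = 11982 + 32313 = 44295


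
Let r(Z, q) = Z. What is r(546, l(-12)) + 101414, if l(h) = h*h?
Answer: 101960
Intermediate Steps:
l(h) = h²
r(546, l(-12)) + 101414 = 546 + 101414 = 101960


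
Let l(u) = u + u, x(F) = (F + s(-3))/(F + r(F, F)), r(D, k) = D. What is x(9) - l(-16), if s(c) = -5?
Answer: 290/9 ≈ 32.222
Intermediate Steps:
x(F) = (-5 + F)/(2*F) (x(F) = (F - 5)/(F + F) = (-5 + F)/((2*F)) = (-5 + F)*(1/(2*F)) = (-5 + F)/(2*F))
l(u) = 2*u
x(9) - l(-16) = (1/2)*(-5 + 9)/9 - 2*(-16) = (1/2)*(1/9)*4 - 1*(-32) = 2/9 + 32 = 290/9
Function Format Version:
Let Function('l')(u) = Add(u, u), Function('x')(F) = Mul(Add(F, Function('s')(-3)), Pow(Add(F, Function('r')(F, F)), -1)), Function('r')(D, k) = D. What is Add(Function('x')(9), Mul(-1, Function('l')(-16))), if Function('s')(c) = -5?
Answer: Rational(290, 9) ≈ 32.222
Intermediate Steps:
Function('x')(F) = Mul(Rational(1, 2), Pow(F, -1), Add(-5, F)) (Function('x')(F) = Mul(Add(F, -5), Pow(Add(F, F), -1)) = Mul(Add(-5, F), Pow(Mul(2, F), -1)) = Mul(Add(-5, F), Mul(Rational(1, 2), Pow(F, -1))) = Mul(Rational(1, 2), Pow(F, -1), Add(-5, F)))
Function('l')(u) = Mul(2, u)
Add(Function('x')(9), Mul(-1, Function('l')(-16))) = Add(Mul(Rational(1, 2), Pow(9, -1), Add(-5, 9)), Mul(-1, Mul(2, -16))) = Add(Mul(Rational(1, 2), Rational(1, 9), 4), Mul(-1, -32)) = Add(Rational(2, 9), 32) = Rational(290, 9)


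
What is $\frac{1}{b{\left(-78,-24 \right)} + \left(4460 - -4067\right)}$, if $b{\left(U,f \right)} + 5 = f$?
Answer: $\frac{1}{8498} \approx 0.00011767$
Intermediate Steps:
$b{\left(U,f \right)} = -5 + f$
$\frac{1}{b{\left(-78,-24 \right)} + \left(4460 - -4067\right)} = \frac{1}{\left(-5 - 24\right) + \left(4460 - -4067\right)} = \frac{1}{-29 + \left(4460 + 4067\right)} = \frac{1}{-29 + 8527} = \frac{1}{8498}$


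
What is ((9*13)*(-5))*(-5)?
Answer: 2925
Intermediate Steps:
((9*13)*(-5))*(-5) = (117*(-5))*(-5) = -585*(-5) = 2925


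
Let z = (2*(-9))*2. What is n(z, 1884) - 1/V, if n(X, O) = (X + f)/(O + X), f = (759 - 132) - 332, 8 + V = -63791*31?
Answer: 73168837/522067656 ≈ 0.14015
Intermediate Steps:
V = -1977529 (V = -8 - 63791*31 = -8 - 1977521 = -1977529)
f = 295 (f = 627 - 332 = 295)
z = -36 (z = -18*2 = -36)
n(X, O) = (295 + X)/(O + X) (n(X, O) = (X + 295)/(O + X) = (295 + X)/(O + X))
n(z, 1884) - 1/V = (295 - 36)/(1884 - 36) - 1/(-1977529) = 259/1848 - 1*(-1/1977529) = (1/1848)*259 + 1/1977529 = 37/264 + 1/1977529 = 73168837/522067656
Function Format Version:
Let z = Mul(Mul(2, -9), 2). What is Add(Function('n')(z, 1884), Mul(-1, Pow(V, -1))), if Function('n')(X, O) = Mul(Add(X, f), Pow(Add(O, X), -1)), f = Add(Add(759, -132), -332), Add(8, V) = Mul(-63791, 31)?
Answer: Rational(73168837, 522067656) ≈ 0.14015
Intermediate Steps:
V = -1977529 (V = Add(-8, Mul(-63791, 31)) = Add(-8, -1977521) = -1977529)
f = 295 (f = Add(627, -332) = 295)
z = -36 (z = Mul(-18, 2) = -36)
Function('n')(X, O) = Mul(Pow(Add(O, X), -1), Add(295, X)) (Function('n')(X, O) = Mul(Add(X, 295), Pow(Add(O, X), -1)) = Mul(Add(295, X), Pow(Add(O, X), -1)) = Mul(Pow(Add(O, X), -1), Add(295, X)))
Add(Function('n')(z, 1884), Mul(-1, Pow(V, -1))) = Add(Mul(Pow(Add(1884, -36), -1), Add(295, -36)), Mul(-1, Pow(-1977529, -1))) = Add(Mul(Pow(1848, -1), 259), Mul(-1, Rational(-1, 1977529))) = Add(Mul(Rational(1, 1848), 259), Rational(1, 1977529)) = Add(Rational(37, 264), Rational(1, 1977529)) = Rational(73168837, 522067656)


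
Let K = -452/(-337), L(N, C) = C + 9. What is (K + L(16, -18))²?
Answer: 6661561/113569 ≈ 58.656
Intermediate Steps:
L(N, C) = 9 + C
K = 452/337 (K = -452*(-1/337) = 452/337 ≈ 1.3412)
(K + L(16, -18))² = (452/337 + (9 - 18))² = (452/337 - 9)² = (-2581/337)² = 6661561/113569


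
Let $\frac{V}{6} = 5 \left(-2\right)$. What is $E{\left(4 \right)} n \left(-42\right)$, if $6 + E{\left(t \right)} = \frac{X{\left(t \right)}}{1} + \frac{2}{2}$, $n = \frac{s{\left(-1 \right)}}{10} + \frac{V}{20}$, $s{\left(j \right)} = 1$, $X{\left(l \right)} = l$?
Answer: $- \frac{609}{5} \approx -121.8$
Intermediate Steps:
$V = -60$ ($V = 6 \cdot 5 \left(-2\right) = 6 \left(-10\right) = -60$)
$n = - \frac{29}{10}$ ($n = 1 \cdot \frac{1}{10} - \frac{60}{20} = 1 \cdot \frac{1}{10} - 3 = \frac{1}{10} - 3 = - \frac{29}{10} \approx -2.9$)
$E{\left(t \right)} = -5 + t$ ($E{\left(t \right)} = -6 + \left(\frac{t}{1} + \frac{2}{2}\right) = -6 + \left(t 1 + 2 \cdot \frac{1}{2}\right) = -6 + \left(t + 1\right) = -6 + \left(1 + t\right) = -5 + t$)
$E{\left(4 \right)} n \left(-42\right) = \left(-5 + 4\right) \left(- \frac{29}{10}\right) \left(-42\right) = \left(-1\right) \left(- \frac{29}{10}\right) \left(-42\right) = \frac{29}{10} \left(-42\right) = - \frac{609}{5}$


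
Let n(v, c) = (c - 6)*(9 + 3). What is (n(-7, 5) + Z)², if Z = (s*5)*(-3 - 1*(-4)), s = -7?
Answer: 2209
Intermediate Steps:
n(v, c) = -72 + 12*c (n(v, c) = (-6 + c)*12 = -72 + 12*c)
Z = -35 (Z = (-7*5)*(-3 - 1*(-4)) = -35*(-3 + 4) = -35*1 = -35)
(n(-7, 5) + Z)² = ((-72 + 12*5) - 35)² = ((-72 + 60) - 35)² = (-12 - 35)² = (-47)² = 2209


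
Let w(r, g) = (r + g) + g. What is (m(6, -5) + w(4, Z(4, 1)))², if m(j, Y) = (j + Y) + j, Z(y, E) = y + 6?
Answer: 961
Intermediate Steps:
Z(y, E) = 6 + y
w(r, g) = r + 2*g (w(r, g) = (g + r) + g = r + 2*g)
m(j, Y) = Y + 2*j (m(j, Y) = (Y + j) + j = Y + 2*j)
(m(6, -5) + w(4, Z(4, 1)))² = ((-5 + 2*6) + (4 + 2*(6 + 4)))² = ((-5 + 12) + (4 + 2*10))² = (7 + (4 + 20))² = (7 + 24)² = 31² = 961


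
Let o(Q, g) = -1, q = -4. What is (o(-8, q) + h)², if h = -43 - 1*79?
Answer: 15129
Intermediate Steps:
h = -122 (h = -43 - 79 = -122)
(o(-8, q) + h)² = (-1 - 122)² = (-123)² = 15129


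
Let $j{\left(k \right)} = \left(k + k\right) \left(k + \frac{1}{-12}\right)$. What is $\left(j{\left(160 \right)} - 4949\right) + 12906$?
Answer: $\frac{177391}{3} \approx 59130.0$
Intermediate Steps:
$j{\left(k \right)} = 2 k \left(- \frac{1}{12} + k\right)$ ($j{\left(k \right)} = 2 k \left(k - \frac{1}{12}\right) = 2 k \left(- \frac{1}{12} + k\right)$)
$\left(j{\left(160 \right)} - 4949\right) + 12906 = \left(\frac{1}{6} \cdot 160 \left(-1 + 12 \cdot 160\right) - 4949\right) + 12906 = \left(\frac{1}{6} \cdot 160 \left(-1 + 1920\right) - 4949\right) + 12906 = \left(\frac{1}{6} \cdot 160 \cdot 1919 - 4949\right) + 12906 = \left(\frac{153520}{3} - 4949\right) + 12906 = \frac{138673}{3} + 12906 = \frac{177391}{3}$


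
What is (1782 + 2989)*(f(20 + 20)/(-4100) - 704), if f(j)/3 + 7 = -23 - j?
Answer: -1377001249/410 ≈ -3.3585e+6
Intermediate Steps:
f(j) = -90 - 3*j (f(j) = -21 + 3*(-23 - j) = -21 + (-69 - 3*j) = -90 - 3*j)
(1782 + 2989)*(f(20 + 20)/(-4100) - 704) = (1782 + 2989)*((-90 - 3*(20 + 20))/(-4100) - 704) = 4771*((-90 - 3*40)*(-1/4100) - 704) = 4771*((-90 - 120)*(-1/4100) - 704) = 4771*(-210*(-1/4100) - 704) = 4771*(21/410 - 704) = 4771*(-288619/410) = -1377001249/410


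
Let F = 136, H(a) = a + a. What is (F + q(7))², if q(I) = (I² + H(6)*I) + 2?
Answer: 73441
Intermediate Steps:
H(a) = 2*a
q(I) = 2 + I² + 12*I (q(I) = (I² + (2*6)*I) + 2 = (I² + 12*I) + 2 = 2 + I² + 12*I)
(F + q(7))² = (136 + (2 + 7² + 12*7))² = (136 + (2 + 49 + 84))² = (136 + 135)² = 271² = 73441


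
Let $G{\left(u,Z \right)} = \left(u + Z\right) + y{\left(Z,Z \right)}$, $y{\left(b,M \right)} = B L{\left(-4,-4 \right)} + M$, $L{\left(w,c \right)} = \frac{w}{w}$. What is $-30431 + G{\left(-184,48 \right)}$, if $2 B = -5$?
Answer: $- \frac{61043}{2} \approx -30522.0$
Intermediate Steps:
$B = - \frac{5}{2}$ ($B = \frac{1}{2} \left(-5\right) = - \frac{5}{2} \approx -2.5$)
$L{\left(w,c \right)} = 1$
$y{\left(b,M \right)} = - \frac{5}{2} + M$ ($y{\left(b,M \right)} = \left(- \frac{5}{2}\right) 1 + M = - \frac{5}{2} + M$)
$G{\left(u,Z \right)} = - \frac{5}{2} + u + 2 Z$ ($G{\left(u,Z \right)} = \left(u + Z\right) + \left(- \frac{5}{2} + Z\right) = \left(Z + u\right) + \left(- \frac{5}{2} + Z\right) = - \frac{5}{2} + u + 2 Z$)
$-30431 + G{\left(-184,48 \right)} = -30431 - \frac{181}{2} = - \frac{61043}{2}$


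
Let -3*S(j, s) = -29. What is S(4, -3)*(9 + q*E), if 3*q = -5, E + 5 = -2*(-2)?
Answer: 928/9 ≈ 103.11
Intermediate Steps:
S(j, s) = 29/3 (S(j, s) = -1/3*(-29) = 29/3)
E = -1 (E = -5 - 2*(-2) = -5 + 4 = -1)
q = -5/3 (q = (1/3)*(-5) = -5/3 ≈ -1.6667)
S(4, -3)*(9 + q*E) = 29*(9 - 5/3*(-1))/3 = 29*(9 + 5/3)/3 = (29/3)*(32/3) = 928/9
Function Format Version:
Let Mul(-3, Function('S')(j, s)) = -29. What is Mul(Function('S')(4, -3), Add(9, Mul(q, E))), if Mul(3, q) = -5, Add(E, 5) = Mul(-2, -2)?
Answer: Rational(928, 9) ≈ 103.11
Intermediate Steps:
Function('S')(j, s) = Rational(29, 3) (Function('S')(j, s) = Mul(Rational(-1, 3), -29) = Rational(29, 3))
E = -1 (E = Add(-5, Mul(-2, -2)) = Add(-5, 4) = -1)
q = Rational(-5, 3) (q = Mul(Rational(1, 3), -5) = Rational(-5, 3) ≈ -1.6667)
Mul(Function('S')(4, -3), Add(9, Mul(q, E))) = Mul(Rational(29, 3), Add(9, Mul(Rational(-5, 3), -1))) = Mul(Rational(29, 3), Add(9, Rational(5, 3))) = Mul(Rational(29, 3), Rational(32, 3)) = Rational(928, 9)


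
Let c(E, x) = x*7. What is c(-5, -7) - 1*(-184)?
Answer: 135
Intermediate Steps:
c(E, x) = 7*x
c(-5, -7) - 1*(-184) = 7*(-7) - 1*(-184) = -49 + 184 = 135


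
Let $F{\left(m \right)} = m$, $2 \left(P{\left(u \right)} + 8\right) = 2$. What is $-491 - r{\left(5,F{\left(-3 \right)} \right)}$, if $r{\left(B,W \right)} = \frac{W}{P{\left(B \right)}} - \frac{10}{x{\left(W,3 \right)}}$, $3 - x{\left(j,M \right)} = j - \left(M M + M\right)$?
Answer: $- \frac{30925}{63} \approx -490.87$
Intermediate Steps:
$P{\left(u \right)} = -7$ ($P{\left(u \right)} = -8 + \frac{1}{2} \cdot 2 = -8 + 1 = -7$)
$x{\left(j,M \right)} = 3 + M + M^{2} - j$ ($x{\left(j,M \right)} = 3 - \left(j - \left(M M + M\right)\right) = 3 - \left(j - \left(M^{2} + M\right)\right) = 3 - \left(j - \left(M + M^{2}\right)\right) = 3 - \left(j - M - M^{2}\right) = 3 + \left(M + M^{2} - j\right) = 3 + M + M^{2} - j$)
$r{\left(B,W \right)} = - \frac{10}{15 - W} - \frac{W}{7}$ ($r{\left(B,W \right)} = \frac{W}{-7} - \frac{10}{3 + 3 + 3^{2} - W} = W \left(- \frac{1}{7}\right) - \frac{10}{3 + 3 + 9 - W} = - \frac{W}{7} - \frac{10}{15 - W} = - \frac{10}{15 - W} - \frac{W}{7}$)
$-491 - r{\left(5,F{\left(-3 \right)} \right)} = -491 - \frac{-70 - - 3 \left(15 - -3\right)}{7 \left(15 - -3\right)} = -491 - \frac{-70 - - 3 \left(15 + 3\right)}{7 \left(15 + 3\right)} = -491 - \frac{-70 - \left(-3\right) 18}{7 \cdot 18} = -491 - \frac{1}{7} \cdot \frac{1}{18} \left(-70 + 54\right) = -491 - \frac{1}{7} \cdot \frac{1}{18} \left(-16\right) = -491 - - \frac{8}{63} = -491 + \frac{8}{63} = - \frac{30925}{63}$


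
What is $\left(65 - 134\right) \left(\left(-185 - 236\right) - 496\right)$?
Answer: $63273$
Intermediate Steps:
$\left(65 - 134\right) \left(\left(-185 - 236\right) - 496\right) = - 69 \left(-421 - 496\right) = \left(-69\right) \left(-917\right) = 63273$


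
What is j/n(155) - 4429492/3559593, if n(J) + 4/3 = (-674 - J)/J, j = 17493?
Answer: -28968363993929/11059655451 ≈ -2619.3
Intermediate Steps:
n(J) = -4/3 + (-674 - J)/J
j/n(155) - 4429492/3559593 = 17493/(-7/3 - 674/155) - 4429492/3559593 = 17493/(-3107/465) - 4429492/3559593 = 17493*(-465/3107) - 4429492/3559593 = -8134245/3107 - 4429492/3559593 = -28968363993929/11059655451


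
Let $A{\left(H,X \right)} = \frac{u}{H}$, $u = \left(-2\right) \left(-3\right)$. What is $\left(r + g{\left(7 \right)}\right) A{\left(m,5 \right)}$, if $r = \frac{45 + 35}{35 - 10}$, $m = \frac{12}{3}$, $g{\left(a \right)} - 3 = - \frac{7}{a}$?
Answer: $\frac{39}{5} \approx 7.8$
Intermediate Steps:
$g{\left(a \right)} = 3 - \frac{7}{a}$
$u = 6$
$m = 4$ ($m = 12 \cdot \frac{1}{3} = 4$)
$A{\left(H,X \right)} = \frac{6}{H}$
$r = \frac{16}{5}$ ($r = \frac{80}{25} = 80 \cdot \frac{1}{25} = \frac{16}{5} \approx 3.2$)
$\left(r + g{\left(7 \right)}\right) A{\left(m,5 \right)} = \left(\frac{16}{5} + \left(3 - \frac{7}{7}\right)\right) \frac{6}{4} = \left(\frac{16}{5} + \left(3 - 1\right)\right) 6 \cdot \frac{1}{4} = \left(\frac{16}{5} + \left(3 - 1\right)\right) \frac{3}{2} = \left(\frac{16}{5} + 2\right) \frac{3}{2} = \frac{26}{5} \cdot \frac{3}{2} = \frac{39}{5}$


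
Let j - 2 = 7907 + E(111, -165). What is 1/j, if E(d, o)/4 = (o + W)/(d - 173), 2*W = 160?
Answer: 31/245349 ≈ 0.00012635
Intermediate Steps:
W = 80 (W = (1/2)*160 = 80)
E(d, o) = 4*(80 + o)/(-173 + d) (E(d, o) = 4*((o + 80)/(d - 173)) = 4*((80 + o)/(-173 + d)) = 4*(80 + o)/(-173 + d))
j = 245349/31 (j = 2 + (7907 + 4*(80 - 165)/(-173 + 111)) = 2 + (7907 + 4*(-85)/(-62)) = 2 + (7907 + 4*(-1/62)*(-85)) = 2 + (7907 + 170/31) = 2 + 245287/31 = 245349/31 ≈ 7914.5)
1/j = 1/(245349/31) = 31/245349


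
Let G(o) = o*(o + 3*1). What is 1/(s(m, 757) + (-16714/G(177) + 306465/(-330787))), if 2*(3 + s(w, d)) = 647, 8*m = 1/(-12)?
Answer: 2634718455/840604077623 ≈ 0.0031343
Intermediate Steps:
m = -1/96 (m = (⅛)/(-12) = (⅛)*(-1/12) = -1/96 ≈ -0.010417)
s(w, d) = 641/2 (s(w, d) = -3 + (½)*647 = -3 + 647/2 = 641/2)
G(o) = o*(3 + o) (G(o) = o*(o + 3) = o*(3 + o))
1/(s(m, 757) + (-16714/G(177) + 306465/(-330787))) = 1/(641/2 + (-16714*1/(177*(3 + 177)) + 306465/(-330787))) = 1/(641/2 + (-16714/(177*180) + 306465*(-1/330787))) = 1/(641/2 + (-16714/31860 - 306465/330787)) = 1/(641/2 + (-16714*1/31860 - 306465/330787)) = 1/(641/2 + (-8357/15930 - 306465/330787)) = 1/(641/2 - 7646374409/5269436910) = 1/(840604077623/2634718455) = 2634718455/840604077623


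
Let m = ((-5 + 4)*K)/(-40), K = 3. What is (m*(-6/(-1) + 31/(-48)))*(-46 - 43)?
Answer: -22873/640 ≈ -35.739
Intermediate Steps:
m = 3/40 (m = ((-5 + 4)*3)/(-40) = -1*3*(-1/40) = -3*(-1/40) = 3/40 ≈ 0.075000)
(m*(-6/(-1) + 31/(-48)))*(-46 - 43) = (3*(-6/(-1) + 31/(-48))/40)*(-46 - 43) = (3*(-6*(-1) + 31*(-1/48))/40)*(-89) = (3*(6 - 31/48)/40)*(-89) = ((3/40)*(257/48))*(-89) = (257/640)*(-89) = -22873/640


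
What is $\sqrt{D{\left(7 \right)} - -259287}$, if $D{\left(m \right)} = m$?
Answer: $\sqrt{259294} \approx 509.21$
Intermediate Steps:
$\sqrt{D{\left(7 \right)} - -259287} = \sqrt{7 - -259287} = \sqrt{7 + 259287} = \sqrt{259294}$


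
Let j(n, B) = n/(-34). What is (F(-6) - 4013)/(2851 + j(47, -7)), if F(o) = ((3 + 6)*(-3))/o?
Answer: -136289/96887 ≈ -1.4067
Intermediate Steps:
j(n, B) = -n/34 (j(n, B) = n*(-1/34) = -n/34)
F(o) = -27/o (F(o) = (9*(-3))/o = -27/o)
(F(-6) - 4013)/(2851 + j(47, -7)) = (-27/(-6) - 4013)/(2851 - 1/34*47) = (-27*(-⅙) - 4013)/(2851 - 47/34) = (9/2 - 4013)/(96887/34) = -8017/2*34/96887 = -136289/96887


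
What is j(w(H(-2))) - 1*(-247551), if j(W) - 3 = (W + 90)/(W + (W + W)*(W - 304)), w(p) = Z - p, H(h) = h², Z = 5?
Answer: 149770079/605 ≈ 2.4755e+5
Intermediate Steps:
w(p) = 5 - p
j(W) = 3 + (90 + W)/(W + 2*W*(-304 + W)) (j(W) = 3 + (W + 90)/(W + (W + W)*(W - 304)) = 3 + (90 + W)/(W + (2*W)*(-304 + W)) = 3 + (90 + W)/(W + 2*W*(-304 + W)))
j(w(H(-2))) - 1*(-247551) = 2*(45 - 910*(5 - 1*(-2)²) + 3*(5 - 1*(-2)²)²)/((5 - 1*(-2)²)*(-607 + 2*(5 - 1*(-2)²))) - 1*(-247551) = 2*(45 - 910*(5 - 1*4) + 3*(5 - 1*4)²)/((5 - 1*4)*(-607 + 2*(5 - 1*4))) + 247551 = 2*(45 - 910*(5 - 4) + 3*(5 - 4)²)/((5 - 4)*(-607 + 2*(5 - 4))) + 247551 = 2*(45 - 910*1 + 3*1²)/(1*(-607 + 2*1)) + 247551 = 2*1*(45 - 910 + 3*1)/(-607 + 2) + 247551 = 2*1*(45 - 910 + 3)/(-605) + 247551 = 2*1*(-1/605)*(-862) + 247551 = 1724/605 + 247551 = 149770079/605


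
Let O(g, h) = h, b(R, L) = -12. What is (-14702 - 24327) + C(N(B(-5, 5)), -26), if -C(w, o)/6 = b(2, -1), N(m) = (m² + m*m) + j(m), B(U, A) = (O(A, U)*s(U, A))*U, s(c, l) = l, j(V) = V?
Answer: -38957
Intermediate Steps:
B(U, A) = A*U² (B(U, A) = (U*A)*U = (A*U)*U = A*U²)
N(m) = m + 2*m² (N(m) = (m² + m*m) + m = (m² + m²) + m = 2*m² + m = m + 2*m²)
C(w, o) = 72 (C(w, o) = -6*(-12) = 72)
(-14702 - 24327) + C(N(B(-5, 5)), -26) = (-14702 - 24327) + 72 = -39029 + 72 = -38957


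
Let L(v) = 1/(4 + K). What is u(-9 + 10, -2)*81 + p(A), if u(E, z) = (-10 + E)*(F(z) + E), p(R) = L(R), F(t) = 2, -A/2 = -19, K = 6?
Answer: -21869/10 ≈ -2186.9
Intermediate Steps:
A = 38 (A = -2*(-19) = 38)
L(v) = ⅒ (L(v) = 1/(4 + 6) = 1/10 = ⅒)
p(R) = ⅒
u(E, z) = (-10 + E)*(2 + E)
u(-9 + 10, -2)*81 + p(A) = (-20 + (-9 + 10)² - 8*(-9 + 10))*81 + ⅒ = (-20 + 1² - 8*1)*81 + ⅒ = (-20 + 1 - 8)*81 + ⅒ = -27*81 + ⅒ = -2187 + ⅒ = -21869/10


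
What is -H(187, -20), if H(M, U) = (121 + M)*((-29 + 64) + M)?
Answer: -68376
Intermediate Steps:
H(M, U) = (35 + M)*(121 + M) (H(M, U) = (121 + M)*(35 + M) = (35 + M)*(121 + M))
-H(187, -20) = -(4235 + 187² + 156*187) = -(4235 + 34969 + 29172) = -1*68376 = -68376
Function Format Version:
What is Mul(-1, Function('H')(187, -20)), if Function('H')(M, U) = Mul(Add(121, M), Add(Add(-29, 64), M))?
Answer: -68376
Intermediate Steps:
Function('H')(M, U) = Mul(Add(35, M), Add(121, M)) (Function('H')(M, U) = Mul(Add(121, M), Add(35, M)) = Mul(Add(35, M), Add(121, M)))
Mul(-1, Function('H')(187, -20)) = Mul(-1, Add(4235, Pow(187, 2), Mul(156, 187))) = Mul(-1, Add(4235, 34969, 29172)) = Mul(-1, 68376) = -68376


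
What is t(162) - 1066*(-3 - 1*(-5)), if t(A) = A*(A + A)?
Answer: 50356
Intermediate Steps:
t(A) = 2*A² (t(A) = A*(2*A) = 2*A²)
t(162) - 1066*(-3 - 1*(-5)) = 2*162² - 1066*(-3 - 1*(-5)) = 2*26244 - 1066*(-3 + 5) = 52488 - 1066*2 = 52488 - 2132 = 50356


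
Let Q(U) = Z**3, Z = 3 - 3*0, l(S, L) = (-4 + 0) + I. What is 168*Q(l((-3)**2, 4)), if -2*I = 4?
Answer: 4536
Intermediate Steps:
I = -2 (I = -1/2*4 = -2)
l(S, L) = -6 (l(S, L) = (-4 + 0) - 2 = -4 - 2 = -6)
Z = 3 (Z = 3 + 0 = 3)
Q(U) = 27 (Q(U) = 3**3 = 27)
168*Q(l((-3)**2, 4)) = 168*27 = 4536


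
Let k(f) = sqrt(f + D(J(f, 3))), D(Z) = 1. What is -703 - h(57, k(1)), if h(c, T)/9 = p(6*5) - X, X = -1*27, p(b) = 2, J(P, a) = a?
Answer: -964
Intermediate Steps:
k(f) = sqrt(1 + f) (k(f) = sqrt(f + 1) = sqrt(1 + f))
X = -27
h(c, T) = 261 (h(c, T) = 9*(2 - 1*(-27)) = 9*(2 + 27) = 9*29 = 261)
-703 - h(57, k(1)) = -703 - 1*261 = -703 - 261 = -964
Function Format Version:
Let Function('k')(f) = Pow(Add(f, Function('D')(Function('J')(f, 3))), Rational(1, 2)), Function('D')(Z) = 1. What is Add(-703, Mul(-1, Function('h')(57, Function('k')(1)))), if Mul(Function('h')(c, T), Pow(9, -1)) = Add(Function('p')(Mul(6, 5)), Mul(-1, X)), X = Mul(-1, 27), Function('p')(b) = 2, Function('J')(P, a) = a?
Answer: -964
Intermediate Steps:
Function('k')(f) = Pow(Add(1, f), Rational(1, 2)) (Function('k')(f) = Pow(Add(f, 1), Rational(1, 2)) = Pow(Add(1, f), Rational(1, 2)))
X = -27
Function('h')(c, T) = 261 (Function('h')(c, T) = Mul(9, Add(2, Mul(-1, -27))) = Mul(9, Add(2, 27)) = Mul(9, 29) = 261)
Add(-703, Mul(-1, Function('h')(57, Function('k')(1)))) = Add(-703, Mul(-1, 261)) = Add(-703, -261) = -964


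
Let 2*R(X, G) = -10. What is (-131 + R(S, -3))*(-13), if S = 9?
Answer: 1768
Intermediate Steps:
R(X, G) = -5 (R(X, G) = (½)*(-10) = -5)
(-131 + R(S, -3))*(-13) = (-131 - 5)*(-13) = -136*(-13) = 1768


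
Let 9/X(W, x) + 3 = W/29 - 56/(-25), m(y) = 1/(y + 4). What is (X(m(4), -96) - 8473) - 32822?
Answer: -20116465/487 ≈ -41307.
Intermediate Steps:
m(y) = 1/(4 + y)
X(W, x) = 9/(-19/25 + W/29) (X(W, x) = 9/(-3 + (W/29 - 56/(-25))) = 9/(-3 + (W*(1/29) - 56*(-1/25))) = 9/(-3 + (W/29 + 56/25)) = 9/(-3 + (56/25 + W/29)) = 9/(-19/25 + W/29))
(X(m(4), -96) - 8473) - 32822 = (6525/(-551 + 25/(4 + 4)) - 8473) - 32822 = (6525/(-551 + 25/8) - 8473) - 32822 = (6525/(-4383/8) - 8473) - 32822 = (6525*(-8/4383) - 8473) - 32822 = (-5800/487 - 8473) - 32822 = -4132151/487 - 32822 = -20116465/487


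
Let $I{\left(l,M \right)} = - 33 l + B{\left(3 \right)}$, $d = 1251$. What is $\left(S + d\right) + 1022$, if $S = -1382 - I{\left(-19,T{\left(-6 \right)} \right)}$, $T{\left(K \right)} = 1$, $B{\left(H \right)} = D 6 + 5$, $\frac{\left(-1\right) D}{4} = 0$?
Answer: $259$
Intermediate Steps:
$D = 0$ ($D = \left(-4\right) 0 = 0$)
$B{\left(H \right)} = 5$ ($B{\left(H \right)} = 0 \cdot 6 + 5 = 0 + 5 = 5$)
$I{\left(l,M \right)} = 5 - 33 l$ ($I{\left(l,M \right)} = - 33 l + 5 = 5 - 33 l$)
$S = -2014$ ($S = -1382 - \left(5 - -627\right) = -1382 - \left(5 + 627\right) = -1382 - 632 = -2014$)
$\left(S + d\right) + 1022 = \left(-2014 + 1251\right) + 1022 = -763 + 1022 = 259$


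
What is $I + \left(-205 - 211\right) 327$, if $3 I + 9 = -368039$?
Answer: $- \frac{776144}{3} \approx -2.5871 \cdot 10^{5}$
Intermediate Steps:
$I = - \frac{368048}{3}$ ($I = -3 + \frac{1}{3} \left(-368039\right) = -3 - \frac{368039}{3} = - \frac{368048}{3} \approx -1.2268 \cdot 10^{5}$)
$I + \left(-205 - 211\right) 327 = - \frac{368048}{3} + \left(-205 - 211\right) 327 = - \frac{368048}{3} - 136032 = - \frac{776144}{3}$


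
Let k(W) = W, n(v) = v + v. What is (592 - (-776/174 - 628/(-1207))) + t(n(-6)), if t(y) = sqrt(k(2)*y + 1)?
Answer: 62579008/105009 + I*sqrt(23) ≈ 595.94 + 4.7958*I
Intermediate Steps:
n(v) = 2*v
t(y) = sqrt(1 + 2*y) (t(y) = sqrt(2*y + 1) = sqrt(1 + 2*y))
(592 - (-776/174 - 628/(-1207))) + t(n(-6)) = (592 - (-776/174 - 628/(-1207))) + sqrt(1 + 2*(2*(-6))) = (592 - (-776*1/174 - 628*(-1/1207))) + sqrt(1 + 2*(-12)) = (592 - (-388/87 + 628/1207)) + sqrt(1 - 24) = (592 - 1*(-413680/105009)) + sqrt(-23) = (592 + 413680/105009) + I*sqrt(23) = 62579008/105009 + I*sqrt(23)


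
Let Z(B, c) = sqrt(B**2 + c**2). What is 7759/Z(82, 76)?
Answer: 7759*sqrt(5)/250 ≈ 69.399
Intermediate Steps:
7759/Z(82, 76) = 7759/(sqrt(82**2 + 76**2)) = 7759/(sqrt(6724 + 5776)) = 7759/(sqrt(12500)) = 7759/((50*sqrt(5))) = 7759*(sqrt(5)/250) = 7759*sqrt(5)/250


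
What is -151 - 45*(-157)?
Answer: 6914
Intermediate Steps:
-151 - 45*(-157) = -151 + 7065 = 6914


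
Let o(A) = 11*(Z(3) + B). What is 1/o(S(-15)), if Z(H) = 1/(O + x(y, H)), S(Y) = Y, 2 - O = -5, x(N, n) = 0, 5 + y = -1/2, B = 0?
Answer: 7/11 ≈ 0.63636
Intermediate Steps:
y = -11/2 (y = -5 - 1/2 = -5 - 1*½ = -5 - ½ = -11/2 ≈ -5.5000)
O = 7 (O = 2 - 1*(-5) = 2 + 5 = 7)
Z(H) = ⅐ (Z(H) = 1/(7 + 0) = 1/7 = ⅐)
o(A) = 11/7 (o(A) = 11*(⅐ + 0) = 11*(⅐) = 11/7)
1/o(S(-15)) = 1/(11/7) = 7/11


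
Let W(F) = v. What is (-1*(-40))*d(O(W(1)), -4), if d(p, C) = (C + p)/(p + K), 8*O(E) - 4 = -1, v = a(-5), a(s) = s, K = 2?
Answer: -1160/19 ≈ -61.053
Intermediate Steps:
v = -5
W(F) = -5
O(E) = 3/8 (O(E) = ½ + (⅛)*(-1) = ½ - ⅛ = 3/8)
d(p, C) = (C + p)/(2 + p) (d(p, C) = (C + p)/(p + 2) = (C + p)/(2 + p))
(-1*(-40))*d(O(W(1)), -4) = (-1*(-40))*((-4 + 3/8)/(2 + 3/8)) = 40*(-29/8/(19/8)) = 40*((8/19)*(-29/8)) = 40*(-29/19) = -1160/19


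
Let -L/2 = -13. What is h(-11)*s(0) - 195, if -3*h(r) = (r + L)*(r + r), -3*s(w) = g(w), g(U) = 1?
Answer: -695/3 ≈ -231.67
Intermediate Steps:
s(w) = -⅓ (s(w) = -⅓*1 = -⅓)
L = 26 (L = -2*(-13) = 26)
h(r) = -2*r*(26 + r)/3 (h(r) = -(r + 26)*(r + r)/3 = -(26 + r)*2*r/3 = -2*r*(26 + r)/3)
h(-11)*s(0) - 195 = -⅔*(-11)*(26 - 11)*(-⅓) - 195 = -⅔*(-11)*15*(-⅓) - 195 = 110*(-⅓) - 195 = -110/3 - 195 = -695/3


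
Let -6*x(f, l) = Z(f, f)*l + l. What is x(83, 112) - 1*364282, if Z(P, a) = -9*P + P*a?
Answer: -1436854/3 ≈ -4.7895e+5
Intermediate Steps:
x(f, l) = -l/6 - f*l*(-9 + f)/6 (x(f, l) = -((f*(-9 + f))*l + l)/6 = -(f*l*(-9 + f) + l)/6 = -(l + f*l*(-9 + f))/6 = -l/6 - f*l*(-9 + f)/6)
x(83, 112) - 1*364282 = -1/6*112*(1 + 83*(-9 + 83)) - 1*364282 = -1/6*112*(1 + 83*74) - 364282 = -1/6*112*(1 + 6142) - 364282 = -1/6*112*6143 - 364282 = -344008/3 - 364282 = -1436854/3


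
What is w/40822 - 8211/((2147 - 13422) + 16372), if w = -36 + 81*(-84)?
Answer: -61675487/34678289 ≈ -1.7785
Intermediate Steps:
w = -6840 (w = -36 - 6804 = -6840)
w/40822 - 8211/((2147 - 13422) + 16372) = -6840/40822 - 8211/((2147 - 13422) + 16372) = -6840*1/40822 - 8211/(-11275 + 16372) = -3420/20411 - 8211/5097 = -3420/20411 - 8211*1/5097 = -3420/20411 - 2737/1699 = -61675487/34678289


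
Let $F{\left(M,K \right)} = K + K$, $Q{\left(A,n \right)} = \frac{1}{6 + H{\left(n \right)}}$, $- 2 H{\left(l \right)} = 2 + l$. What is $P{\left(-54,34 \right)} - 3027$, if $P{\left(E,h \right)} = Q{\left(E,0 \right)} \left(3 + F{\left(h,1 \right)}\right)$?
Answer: $-3026$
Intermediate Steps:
$H{\left(l \right)} = -1 - \frac{l}{2}$ ($H{\left(l \right)} = - \frac{2 + l}{2} = -1 - \frac{l}{2}$)
$Q{\left(A,n \right)} = \frac{1}{5 - \frac{n}{2}}$ ($Q{\left(A,n \right)} = \frac{1}{6 - \left(1 + \frac{n}{2}\right)} = \frac{1}{5 - \frac{n}{2}}$)
$F{\left(M,K \right)} = 2 K$
$P{\left(E,h \right)} = 1$ ($P{\left(E,h \right)} = - \frac{2}{-10 + 0} \left(3 + 2 \cdot 1\right) = - \frac{2}{-10} \left(3 + 2\right) = \left(-2\right) \left(- \frac{1}{10}\right) 5 = \frac{1}{5} \cdot 5 = 1$)
$P{\left(-54,34 \right)} - 3027 = 1 - 3027 = -3026$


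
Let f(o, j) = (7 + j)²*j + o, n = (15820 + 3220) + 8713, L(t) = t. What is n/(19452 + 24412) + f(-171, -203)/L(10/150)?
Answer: -5131179329487/43864 ≈ -1.1698e+8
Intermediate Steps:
n = 27753 (n = 19040 + 8713 = 27753)
f(o, j) = o + j*(7 + j)² (f(o, j) = j*(7 + j)² + o = o + j*(7 + j)²)
n/(19452 + 24412) + f(-171, -203)/L(10/150) = 27753/(19452 + 24412) + (-171 - 203*(7 - 203)²)/((10/150)) = 27753/43864 + (-171 - 203*(-196)²)/((10*(1/150))) = 27753*(1/43864) + (-171 - 203*38416)/(1/15) = 27753/43864 + (-171 - 7798448)*15 = 27753/43864 - 7798619*15 = 27753/43864 - 116979285 = -5131179329487/43864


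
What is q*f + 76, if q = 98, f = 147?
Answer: 14482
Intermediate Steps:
q*f + 76 = 98*147 + 76 = 14406 + 76 = 14482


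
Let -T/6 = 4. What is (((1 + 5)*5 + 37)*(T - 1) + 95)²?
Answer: 2496400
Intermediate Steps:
T = -24 (T = -6*4 = -24)
(((1 + 5)*5 + 37)*(T - 1) + 95)² = (((1 + 5)*5 + 37)*(-24 - 1) + 95)² = ((6*5 + 37)*(-25) + 95)² = ((30 + 37)*(-25) + 95)² = (67*(-25) + 95)² = (-1675 + 95)² = (-1580)² = 2496400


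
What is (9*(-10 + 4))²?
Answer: 2916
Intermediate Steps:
(9*(-10 + 4))² = (9*(-6))² = (-54)² = 2916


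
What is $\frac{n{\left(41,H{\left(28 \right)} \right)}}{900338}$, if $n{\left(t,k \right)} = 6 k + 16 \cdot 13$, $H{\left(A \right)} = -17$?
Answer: $\frac{53}{450169} \approx 0.00011773$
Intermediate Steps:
$n{\left(t,k \right)} = 208 + 6 k$ ($n{\left(t,k \right)} = 6 k + 208 = 208 + 6 k$)
$\frac{n{\left(41,H{\left(28 \right)} \right)}}{900338} = \frac{208 + 6 \left(-17\right)}{900338} = \left(208 - 102\right) \frac{1}{900338} = 106 \cdot \frac{1}{900338} = \frac{53}{450169}$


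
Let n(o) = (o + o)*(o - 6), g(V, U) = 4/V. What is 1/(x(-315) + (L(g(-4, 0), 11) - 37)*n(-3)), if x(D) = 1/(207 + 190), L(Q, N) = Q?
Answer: -397/814643 ≈ -0.00048733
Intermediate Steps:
n(o) = 2*o*(-6 + o) (n(o) = (2*o)*(-6 + o) = 2*o*(-6 + o))
x(D) = 1/397
1/(x(-315) + (L(g(-4, 0), 11) - 37)*n(-3)) = 1/(1/397 + (4/(-4) - 37)*(2*(-3)*(-6 - 3))) = 1/(1/397 + (4*(-¼) - 37)*(2*(-3)*(-9))) = 1/(1/397 + (-1 - 37)*54) = 1/(1/397 - 38*54) = 1/(1/397 - 2052) = 1/(-814643/397) = -397/814643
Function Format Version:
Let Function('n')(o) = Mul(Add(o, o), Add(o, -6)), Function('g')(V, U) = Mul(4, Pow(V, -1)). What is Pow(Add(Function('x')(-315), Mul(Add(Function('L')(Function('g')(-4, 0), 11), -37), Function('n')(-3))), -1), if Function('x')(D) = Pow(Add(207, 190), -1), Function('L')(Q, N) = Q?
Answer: Rational(-397, 814643) ≈ -0.00048733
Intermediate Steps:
Function('n')(o) = Mul(2, o, Add(-6, o)) (Function('n')(o) = Mul(Mul(2, o), Add(-6, o)) = Mul(2, o, Add(-6, o)))
Function('x')(D) = Rational(1, 397) (Function('x')(D) = Pow(397, -1) = Rational(1, 397))
Pow(Add(Function('x')(-315), Mul(Add(Function('L')(Function('g')(-4, 0), 11), -37), Function('n')(-3))), -1) = Pow(Add(Rational(1, 397), Mul(Add(Mul(4, Pow(-4, -1)), -37), Mul(2, -3, Add(-6, -3)))), -1) = Pow(Add(Rational(1, 397), Mul(Add(Mul(4, Rational(-1, 4)), -37), Mul(2, -3, -9))), -1) = Pow(Add(Rational(1, 397), Mul(Add(-1, -37), 54)), -1) = Pow(Add(Rational(1, 397), Mul(-38, 54)), -1) = Pow(Add(Rational(1, 397), -2052), -1) = Pow(Rational(-814643, 397), -1) = Rational(-397, 814643)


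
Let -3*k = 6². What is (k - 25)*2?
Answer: -74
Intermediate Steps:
k = -12 (k = -⅓*6² = -⅓*36 = -12)
(k - 25)*2 = (-12 - 25)*2 = -37*2 = -74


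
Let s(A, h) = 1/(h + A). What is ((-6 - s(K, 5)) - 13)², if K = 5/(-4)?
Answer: 83521/225 ≈ 371.20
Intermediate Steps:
K = -5/4 (K = 5*(-¼) = -5/4 ≈ -1.2500)
s(A, h) = 1/(A + h)
((-6 - s(K, 5)) - 13)² = ((-6 - 1/(-5/4 + 5)) - 13)² = ((-6 - 1/15/4) - 13)² = ((-6 - 1*4/15) - 13)² = ((-6 - 4/15) - 13)² = (-94/15 - 13)² = (-289/15)² = 83521/225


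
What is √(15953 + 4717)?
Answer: √20670 ≈ 143.77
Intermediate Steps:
√(15953 + 4717) = √20670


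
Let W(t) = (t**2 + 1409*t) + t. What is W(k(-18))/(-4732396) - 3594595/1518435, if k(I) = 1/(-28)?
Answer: -2667320180281343/1126739040936768 ≈ -2.3673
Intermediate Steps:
k(I) = -1/28
W(t) = t**2 + 1410*t
W(k(-18))/(-4732396) - 3594595/1518435 = -(1410 - 1/28)/28/(-4732396) - 3594595/1518435 = -1/28*39479/28*(-1/4732396) - 3594595*1/1518435 = -39479/784*(-1/4732396) - 718919/303687 = 39479/3710198464 - 718919/303687 = -2667320180281343/1126739040936768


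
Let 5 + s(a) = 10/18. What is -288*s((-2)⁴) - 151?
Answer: 1129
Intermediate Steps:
s(a) = -40/9 (s(a) = -5 + 10/18 = -5 + 10*(1/18) = -5 + 5/9 = -40/9)
-288*s((-2)⁴) - 151 = -288*(-40/9) - 151 = 1280 - 151 = 1129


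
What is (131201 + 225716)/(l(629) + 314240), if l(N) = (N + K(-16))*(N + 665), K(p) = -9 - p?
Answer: 32447/103384 ≈ 0.31385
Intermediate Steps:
l(N) = (7 + N)*(665 + N) (l(N) = (N + (-9 - 1*(-16)))*(N + 665) = (N + (-9 + 16))*(665 + N) = (N + 7)*(665 + N) = (7 + N)*(665 + N))
(131201 + 225716)/(l(629) + 314240) = (131201 + 225716)/((4655 + 629² + 672*629) + 314240) = 356917/((4655 + 395641 + 422688) + 314240) = 356917/(822984 + 314240) = 356917/1137224 = 356917*(1/1137224) = 32447/103384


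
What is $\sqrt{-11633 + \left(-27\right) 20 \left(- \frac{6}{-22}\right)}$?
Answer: $\frac{i \sqrt{1425413}}{11} \approx 108.54 i$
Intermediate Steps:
$\sqrt{-11633 + \left(-27\right) 20 \left(- \frac{6}{-22}\right)} = \sqrt{-11633 - 540 \left(\left(-6\right) \left(- \frac{1}{22}\right)\right)} = \sqrt{-11633 - \frac{1620}{11}} = \sqrt{- \frac{129583}{11}} = \frac{i \sqrt{1425413}}{11}$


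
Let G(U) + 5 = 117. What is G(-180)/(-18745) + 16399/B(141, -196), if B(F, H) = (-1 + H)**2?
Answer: 303052647/727474705 ≈ 0.41658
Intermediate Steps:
G(U) = 112 (G(U) = -5 + 117 = 112)
G(-180)/(-18745) + 16399/B(141, -196) = 112/(-18745) + 16399/((-1 - 196)**2) = 112*(-1/18745) + 16399/((-197)**2) = -112/18745 + 16399/38809 = 303052647/727474705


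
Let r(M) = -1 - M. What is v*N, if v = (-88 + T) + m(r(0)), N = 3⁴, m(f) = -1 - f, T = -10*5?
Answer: -11178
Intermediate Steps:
T = -50
N = 81
v = -138 (v = (-88 - 50) + (-1 - (-1 - 1*0)) = -138 + (-1 - (-1 + 0)) = -138 + (-1 - 1*(-1)) = -138 + (-1 + 1) = -138 + 0 = -138)
v*N = -138*81 = -11178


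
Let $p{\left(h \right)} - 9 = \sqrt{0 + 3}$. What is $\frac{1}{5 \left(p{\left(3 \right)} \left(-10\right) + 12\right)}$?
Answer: $- \frac{13}{4820} + \frac{\sqrt{3}}{2892} \approx -0.0020982$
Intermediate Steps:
$p{\left(h \right)} = 9 + \sqrt{3}$ ($p{\left(h \right)} = 9 + \sqrt{0 + 3} = 9 + \sqrt{3}$)
$\frac{1}{5 \left(p{\left(3 \right)} \left(-10\right) + 12\right)} = \frac{1}{5 \left(\left(9 + \sqrt{3}\right) \left(-10\right) + 12\right)} = \frac{1}{5 \left(\left(-90 - 10 \sqrt{3}\right) + 12\right)} = \frac{1}{5 \left(-78 - 10 \sqrt{3}\right)} = \frac{1}{-390 - 50 \sqrt{3}}$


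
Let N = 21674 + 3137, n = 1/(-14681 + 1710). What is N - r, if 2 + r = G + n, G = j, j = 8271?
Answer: 214566283/12971 ≈ 16542.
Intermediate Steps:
G = 8271
n = -1/12971 (n = 1/(-12971) = -1/12971 ≈ -7.7095e-5)
N = 24811
r = 107257198/12971 (r = -2 + (8271 - 1/12971) = -2 + 107283140/12971 = 107257198/12971 ≈ 8269.0)
N - r = 24811 - 1*107257198/12971 = 24811 - 107257198/12971 = 214566283/12971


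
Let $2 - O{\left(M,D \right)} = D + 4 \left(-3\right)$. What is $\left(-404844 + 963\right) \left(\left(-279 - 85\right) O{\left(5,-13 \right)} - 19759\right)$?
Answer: $11949627147$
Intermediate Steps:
$O{\left(M,D \right)} = 14 - D$ ($O{\left(M,D \right)} = 2 - \left(D + 4 \left(-3\right)\right) = 2 - \left(D - 12\right) = 2 - \left(-12 + D\right) = 14 - D$)
$\left(-404844 + 963\right) \left(\left(-279 - 85\right) O{\left(5,-13 \right)} - 19759\right) = \left(-404844 + 963\right) \left(\left(-279 - 85\right) \left(14 - -13\right) - 19759\right) = - 403881 \left(- 364 \left(14 + 13\right) - 19759\right) = - 403881 \left(\left(-364\right) 27 - 19759\right) = - 403881 \left(-9828 - 19759\right) = \left(-403881\right) \left(-29587\right) = 11949627147$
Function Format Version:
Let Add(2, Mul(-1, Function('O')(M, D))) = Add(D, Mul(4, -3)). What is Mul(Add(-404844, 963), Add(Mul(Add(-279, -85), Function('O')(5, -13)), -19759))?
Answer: 11949627147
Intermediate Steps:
Function('O')(M, D) = Add(14, Mul(-1, D)) (Function('O')(M, D) = Add(2, Mul(-1, Add(D, Mul(4, -3)))) = Add(2, Mul(-1, Add(D, -12))) = Add(2, Mul(-1, Add(-12, D))) = Add(2, Add(12, Mul(-1, D))) = Add(14, Mul(-1, D)))
Mul(Add(-404844, 963), Add(Mul(Add(-279, -85), Function('O')(5, -13)), -19759)) = Mul(Add(-404844, 963), Add(Mul(Add(-279, -85), Add(14, Mul(-1, -13))), -19759)) = Mul(-403881, Add(Mul(-364, Add(14, 13)), -19759)) = Mul(-403881, Add(Mul(-364, 27), -19759)) = Mul(-403881, Add(-9828, -19759)) = Mul(-403881, -29587) = 11949627147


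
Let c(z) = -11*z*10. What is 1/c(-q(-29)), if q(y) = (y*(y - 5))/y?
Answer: -1/3740 ≈ -0.00026738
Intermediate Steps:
q(y) = -5 + y (q(y) = (y*(-5 + y))/y = -5 + y)
c(z) = -110*z
1/c(-q(-29)) = 1/(-(-110)*(-5 - 29)) = 1/(-(-110)*(-34)) = 1/(-110*34) = 1/(-3740) = -1/3740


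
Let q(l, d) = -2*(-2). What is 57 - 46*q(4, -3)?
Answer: -127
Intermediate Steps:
q(l, d) = 4
57 - 46*q(4, -3) = 57 - 46*4 = 57 - 184 = -127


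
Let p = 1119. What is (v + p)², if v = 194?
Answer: 1723969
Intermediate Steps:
(v + p)² = (194 + 1119)² = 1313² = 1723969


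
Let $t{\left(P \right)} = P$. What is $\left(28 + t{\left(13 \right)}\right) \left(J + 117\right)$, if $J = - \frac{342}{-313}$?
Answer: $\frac{1515483}{313} \approx 4841.8$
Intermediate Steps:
$J = \frac{342}{313}$ ($J = \left(-342\right) \left(- \frac{1}{313}\right) = \frac{342}{313} \approx 1.0927$)
$\left(28 + t{\left(13 \right)}\right) \left(J + 117\right) = \left(28 + 13\right) \left(\frac{342}{313} + 117\right) = 41 \cdot \frac{36963}{313} = \frac{1515483}{313}$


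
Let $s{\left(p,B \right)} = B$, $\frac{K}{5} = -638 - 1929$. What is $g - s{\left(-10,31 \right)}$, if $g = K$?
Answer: $-12866$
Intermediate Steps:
$K = -12835$ ($K = 5 \left(-638 - 1929\right) = 5 \left(-2567\right) = -12835$)
$g = -12835$
$g - s{\left(-10,31 \right)} = -12835 - 31 = -12866$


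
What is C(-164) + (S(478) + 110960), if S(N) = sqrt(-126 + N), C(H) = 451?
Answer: 111411 + 4*sqrt(22) ≈ 1.1143e+5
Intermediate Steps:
C(-164) + (S(478) + 110960) = 451 + (sqrt(-126 + 478) + 110960) = 451 + (sqrt(352) + 110960) = 451 + (4*sqrt(22) + 110960) = 451 + (110960 + 4*sqrt(22)) = 111411 + 4*sqrt(22)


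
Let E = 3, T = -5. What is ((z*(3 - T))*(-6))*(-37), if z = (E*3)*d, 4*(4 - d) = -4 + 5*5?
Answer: -19980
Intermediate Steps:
d = -5/4 (d = 4 - (-4 + 5*5)/4 = 4 - (-4 + 25)/4 = 4 - ¼*21 = 4 - 21/4 = -5/4 ≈ -1.2500)
z = -45/4 (z = (3*3)*(-5/4) = 9*(-5/4) = -45/4 ≈ -11.250)
((z*(3 - T))*(-6))*(-37) = (-45*(3 - 1*(-5))/4*(-6))*(-37) = (-45*(3 + 5)/4*(-6))*(-37) = (-45/4*8*(-6))*(-37) = -90*(-6)*(-37) = 540*(-37) = -19980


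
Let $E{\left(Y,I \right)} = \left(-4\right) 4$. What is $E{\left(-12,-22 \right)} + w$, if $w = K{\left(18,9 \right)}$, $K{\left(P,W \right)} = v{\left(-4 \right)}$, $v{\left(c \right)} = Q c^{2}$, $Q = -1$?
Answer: $-32$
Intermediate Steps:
$E{\left(Y,I \right)} = -16$
$v{\left(c \right)} = - c^{2}$
$K{\left(P,W \right)} = -16$ ($K{\left(P,W \right)} = - \left(-4\right)^{2} = \left(-1\right) 16 = -16$)
$w = -16$
$E{\left(-12,-22 \right)} + w = -16 - 16 = -32$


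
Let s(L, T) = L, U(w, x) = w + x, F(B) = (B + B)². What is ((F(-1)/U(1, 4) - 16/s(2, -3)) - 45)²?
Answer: 68121/25 ≈ 2724.8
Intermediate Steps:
F(B) = 4*B² (F(B) = (2*B)² = 4*B²)
((F(-1)/U(1, 4) - 16/s(2, -3)) - 45)² = (((4*(-1)²)/(1 + 4) - 16/2) - 45)² = (((4*1)/5 - 16*½) - 45)² = ((4*(⅕) - 8) - 45)² = ((⅘ - 8) - 45)² = (-36/5 - 45)² = (-261/5)² = 68121/25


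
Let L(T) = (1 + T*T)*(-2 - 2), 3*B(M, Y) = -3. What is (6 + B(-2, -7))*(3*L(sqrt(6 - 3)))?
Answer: -240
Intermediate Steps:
B(M, Y) = -1 (B(M, Y) = (1/3)*(-3) = -1)
L(T) = -4 - 4*T**2 (L(T) = (1 + T**2)*(-4) = -4 - 4*T**2)
(6 + B(-2, -7))*(3*L(sqrt(6 - 3))) = (6 - 1)*(3*(-4 - 4*(sqrt(6 - 3))**2)) = 5*(3*(-4 - 4*(sqrt(3))**2)) = 5*(3*(-4 - 4*3)) = 5*(3*(-4 - 12)) = 5*(3*(-16)) = 5*(-48) = -240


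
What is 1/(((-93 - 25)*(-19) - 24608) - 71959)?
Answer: -1/94325 ≈ -1.0602e-5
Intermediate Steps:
1/(((-93 - 25)*(-19) - 24608) - 71959) = 1/((-118*(-19) - 24608) - 71959) = 1/((2242 - 24608) - 71959) = 1/(-22366 - 71959) = 1/(-94325) = -1/94325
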